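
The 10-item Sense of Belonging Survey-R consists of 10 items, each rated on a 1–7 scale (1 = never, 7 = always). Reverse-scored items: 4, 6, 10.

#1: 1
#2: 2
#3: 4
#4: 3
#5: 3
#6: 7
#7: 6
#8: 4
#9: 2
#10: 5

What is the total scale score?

31

Apply reverse scoring (on a 1–7 scale, reversed = 8 − raw):
  item 4: 8 − 3 = 5
  item 6: 8 − 7 = 1
  item 10: 8 − 5 = 3
After reverse-coding: 1, 2, 4, 5, 3, 1, 6, 4, 2, 3
Total = 1 + 2 + 4 + 5 + 3 + 1 + 6 + 4 + 2 + 3 = 31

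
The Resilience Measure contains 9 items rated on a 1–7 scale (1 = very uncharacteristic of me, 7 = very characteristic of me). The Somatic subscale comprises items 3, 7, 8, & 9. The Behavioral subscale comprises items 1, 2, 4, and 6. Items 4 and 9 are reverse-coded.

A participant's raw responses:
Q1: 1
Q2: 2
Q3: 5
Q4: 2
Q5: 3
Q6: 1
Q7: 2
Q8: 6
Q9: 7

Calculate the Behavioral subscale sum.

Behavioral items: 1, 2, 4, 6.
Of these, item 4 is reverse-coded; reverse-coded value = 8 − response.
  item 1: 1
  item 2: 2
  item 4: 8 − 2 = 6
  item 6: 1
Sum = 1 + 2 + 6 + 1 = 10

10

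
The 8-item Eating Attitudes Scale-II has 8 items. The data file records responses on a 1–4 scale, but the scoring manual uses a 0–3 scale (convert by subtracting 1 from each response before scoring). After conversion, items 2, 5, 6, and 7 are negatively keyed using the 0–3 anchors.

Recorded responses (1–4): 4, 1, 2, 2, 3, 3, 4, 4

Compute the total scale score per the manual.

13

Convert to 0–3: 3, 0, 1, 1, 2, 2, 3, 3
Reverse-coded (on a 0–3 scale, reversed = 3 − raw):
  item 2: 3 − 0 = 3
  item 5: 3 − 2 = 1
  item 6: 3 − 2 = 1
  item 7: 3 − 3 = 0
Scored: 3, 3, 1, 1, 1, 1, 0, 3
Total = 13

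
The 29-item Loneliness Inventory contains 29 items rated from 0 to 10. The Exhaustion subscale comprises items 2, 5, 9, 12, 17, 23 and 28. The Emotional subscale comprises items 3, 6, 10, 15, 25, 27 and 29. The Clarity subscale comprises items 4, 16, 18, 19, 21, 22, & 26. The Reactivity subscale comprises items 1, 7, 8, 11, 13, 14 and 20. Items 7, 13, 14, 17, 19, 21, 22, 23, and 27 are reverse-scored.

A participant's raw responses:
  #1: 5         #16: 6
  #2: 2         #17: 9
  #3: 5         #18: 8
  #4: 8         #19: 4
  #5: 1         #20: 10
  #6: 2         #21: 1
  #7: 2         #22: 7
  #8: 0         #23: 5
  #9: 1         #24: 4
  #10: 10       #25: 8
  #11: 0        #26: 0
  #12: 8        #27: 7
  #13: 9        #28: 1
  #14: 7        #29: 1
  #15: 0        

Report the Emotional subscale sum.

Emotional items: 3, 6, 10, 15, 25, 27, 29.
Of these, item 27 is reverse-scored; reverse-coded value = 10 − response.
  item 3: 5
  item 6: 2
  item 10: 10
  item 15: 0
  item 25: 8
  item 27: 10 − 7 = 3
  item 29: 1
Sum = 5 + 2 + 10 + 0 + 8 + 3 + 1 = 29

29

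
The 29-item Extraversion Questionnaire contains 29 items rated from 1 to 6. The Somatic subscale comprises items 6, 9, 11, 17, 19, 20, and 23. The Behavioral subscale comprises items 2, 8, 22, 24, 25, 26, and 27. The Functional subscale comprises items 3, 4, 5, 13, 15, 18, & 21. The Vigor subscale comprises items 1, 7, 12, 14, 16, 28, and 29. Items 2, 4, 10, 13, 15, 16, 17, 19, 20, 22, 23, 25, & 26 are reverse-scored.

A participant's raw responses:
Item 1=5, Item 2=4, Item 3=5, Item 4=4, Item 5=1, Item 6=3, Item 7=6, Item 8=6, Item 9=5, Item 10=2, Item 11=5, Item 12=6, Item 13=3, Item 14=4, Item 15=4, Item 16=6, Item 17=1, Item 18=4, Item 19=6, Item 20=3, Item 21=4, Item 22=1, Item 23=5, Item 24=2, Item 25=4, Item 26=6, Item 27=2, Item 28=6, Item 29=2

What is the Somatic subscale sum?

Somatic items: 6, 9, 11, 17, 19, 20, 23.
Of these, items 17, 19, 20, and 23 are reverse-scored; reversed = (1+6) − raw = 7 − raw.
  item 6: 3
  item 9: 5
  item 11: 5
  item 17: 7 − 1 = 6
  item 19: 7 − 6 = 1
  item 20: 7 − 3 = 4
  item 23: 7 − 5 = 2
Sum = 3 + 5 + 5 + 6 + 1 + 4 + 2 = 26

26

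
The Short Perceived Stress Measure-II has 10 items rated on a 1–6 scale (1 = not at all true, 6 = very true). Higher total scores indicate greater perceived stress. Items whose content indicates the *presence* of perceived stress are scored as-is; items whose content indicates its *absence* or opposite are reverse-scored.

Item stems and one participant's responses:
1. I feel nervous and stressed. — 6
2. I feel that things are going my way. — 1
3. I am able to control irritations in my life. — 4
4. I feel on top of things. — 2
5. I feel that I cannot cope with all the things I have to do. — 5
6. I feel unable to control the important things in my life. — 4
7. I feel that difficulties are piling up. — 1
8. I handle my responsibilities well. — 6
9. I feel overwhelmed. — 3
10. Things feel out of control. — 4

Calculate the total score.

38

Items 2, 3, 4, 8 describe the absence/opposite of perceived stress → reverse-score.
reversed = (1+6) − raw = 7 − raw.
  item 1: 6
  item 2: 7 − 1 = 6
  item 3: 7 − 4 = 3
  item 4: 7 − 2 = 5
  item 5: 5
  item 6: 4
  item 7: 1
  item 8: 7 − 6 = 1
  item 9: 3
  item 10: 4
Total = 6 + 6 + 3 + 5 + 5 + 4 + 1 + 1 + 3 + 4 = 38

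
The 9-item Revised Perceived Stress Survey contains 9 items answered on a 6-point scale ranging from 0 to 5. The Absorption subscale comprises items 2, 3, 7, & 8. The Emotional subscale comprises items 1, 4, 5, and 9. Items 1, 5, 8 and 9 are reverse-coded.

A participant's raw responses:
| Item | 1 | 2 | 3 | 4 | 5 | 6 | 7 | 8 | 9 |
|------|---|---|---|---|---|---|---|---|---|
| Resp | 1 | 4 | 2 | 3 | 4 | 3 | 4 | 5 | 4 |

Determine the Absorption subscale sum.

Absorption items: 2, 3, 7, 8.
Of these, item 8 is reverse-coded; reversed = (0+5) − raw = 5 − raw.
  item 2: 4
  item 3: 2
  item 7: 4
  item 8: 5 − 5 = 0
Sum = 4 + 2 + 4 + 0 = 10

10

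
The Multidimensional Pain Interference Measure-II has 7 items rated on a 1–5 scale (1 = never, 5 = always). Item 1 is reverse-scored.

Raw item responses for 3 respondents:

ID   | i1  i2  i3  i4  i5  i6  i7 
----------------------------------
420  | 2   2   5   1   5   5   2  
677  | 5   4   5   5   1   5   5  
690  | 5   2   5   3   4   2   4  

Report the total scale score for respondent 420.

24

Respondent 420 raw: 2, 2, 5, 1, 5, 5, 2.
Reverse-coded (on a 1–5 scale, reversed = 6 − raw):
  item 1: 6 − 2 = 4
  item 2: 2
  item 3: 5
  item 4: 1
  item 5: 5
  item 6: 5
  item 7: 2
Sum = 4 + 2 + 5 + 1 + 5 + 5 + 2 = 24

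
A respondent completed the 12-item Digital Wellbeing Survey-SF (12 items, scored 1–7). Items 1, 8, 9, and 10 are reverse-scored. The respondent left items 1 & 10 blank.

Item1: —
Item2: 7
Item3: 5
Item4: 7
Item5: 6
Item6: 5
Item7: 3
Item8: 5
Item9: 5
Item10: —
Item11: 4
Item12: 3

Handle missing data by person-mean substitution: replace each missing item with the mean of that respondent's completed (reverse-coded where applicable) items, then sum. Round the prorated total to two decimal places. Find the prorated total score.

55.20

Reverse-coded (reversed = (1+7) − raw = 8 − raw):
  item 8: 8 − 5 = 3
  item 9: 8 − 5 = 3
Completed scored items (10 of 12): 7, 5, 7, 6, 5, 3, 3, 3, 4, 3; sum = 46.
Person mean = 46 / 10 ≈ 4.6000
Prorated total = (46 / 10) × 12 = 55.20 (to 2 dp)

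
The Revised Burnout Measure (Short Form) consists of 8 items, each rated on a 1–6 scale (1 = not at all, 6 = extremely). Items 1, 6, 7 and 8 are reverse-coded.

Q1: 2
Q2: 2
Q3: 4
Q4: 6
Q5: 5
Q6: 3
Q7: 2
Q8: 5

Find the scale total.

33

Reverse-coded items (on a 1–6 scale, reversed = 7 − raw):
  item 1: 7 − 2 = 5
  item 6: 7 − 3 = 4
  item 7: 7 − 2 = 5
  item 8: 7 − 5 = 2
After reverse-coding: 5, 2, 4, 6, 5, 4, 5, 2
Total = 5 + 2 + 4 + 6 + 5 + 4 + 5 + 2 = 33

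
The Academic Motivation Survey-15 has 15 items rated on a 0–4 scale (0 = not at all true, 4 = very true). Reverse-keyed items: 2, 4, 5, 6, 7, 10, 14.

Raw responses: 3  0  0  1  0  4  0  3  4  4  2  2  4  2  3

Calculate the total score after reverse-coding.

Reverse-coded items (reverse-coded value = 4 − response):
  item 2: 4 − 0 = 4
  item 4: 4 − 1 = 3
  item 5: 4 − 0 = 4
  item 6: 4 − 4 = 0
  item 7: 4 − 0 = 4
  item 10: 4 − 4 = 0
  item 14: 4 − 2 = 2
Scored items: 3, 4, 0, 3, 4, 0, 4, 3, 4, 0, 2, 2, 4, 2, 3
Total = 3 + 4 + 0 + 3 + 4 + 0 + 4 + 3 + 4 + 0 + 2 + 2 + 4 + 2 + 3 = 38

38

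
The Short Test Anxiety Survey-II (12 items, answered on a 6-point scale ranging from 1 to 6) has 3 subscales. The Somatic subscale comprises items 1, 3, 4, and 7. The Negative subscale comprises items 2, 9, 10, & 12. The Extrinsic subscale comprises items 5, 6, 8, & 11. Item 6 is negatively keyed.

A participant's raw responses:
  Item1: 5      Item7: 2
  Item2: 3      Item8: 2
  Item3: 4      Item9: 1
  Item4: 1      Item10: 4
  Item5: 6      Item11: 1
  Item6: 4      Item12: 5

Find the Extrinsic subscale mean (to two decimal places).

3.00

Extrinsic items: 5, 6, 8, 11.
Of these, item 6 is negatively keyed; on a 1–6 scale, reversed = 7 − raw.
  item 5: 6
  item 6: 7 − 4 = 3
  item 8: 2
  item 11: 1
Sum = 6 + 3 + 2 + 1 = 12
Mean = 12 / 4 = 3.00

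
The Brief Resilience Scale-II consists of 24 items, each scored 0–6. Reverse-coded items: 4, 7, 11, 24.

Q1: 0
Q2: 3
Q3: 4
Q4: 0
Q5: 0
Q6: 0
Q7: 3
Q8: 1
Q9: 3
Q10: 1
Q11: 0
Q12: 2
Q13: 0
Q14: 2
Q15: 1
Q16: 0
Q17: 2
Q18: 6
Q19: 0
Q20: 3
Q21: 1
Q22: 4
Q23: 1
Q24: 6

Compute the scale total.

49

Raw sum = 43. Reverse-coded items: 4, 7, 11, 24; their raw sum = 9.
Each reversal replaces raw with 6 − raw, changing the total by 6 − 2·raw per item.
Total = 43 + 4·6 − 2·9 = 43 + 24 − 18 = 49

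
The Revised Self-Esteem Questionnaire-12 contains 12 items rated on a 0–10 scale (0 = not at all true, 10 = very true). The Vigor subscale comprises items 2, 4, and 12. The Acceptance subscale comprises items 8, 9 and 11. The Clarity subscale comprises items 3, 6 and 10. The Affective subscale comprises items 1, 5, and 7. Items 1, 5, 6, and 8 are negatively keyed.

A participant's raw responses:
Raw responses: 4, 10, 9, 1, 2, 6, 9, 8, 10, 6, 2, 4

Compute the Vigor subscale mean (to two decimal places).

5.00

Vigor items: 2, 4, 12.
  item 2: 10
  item 4: 1
  item 12: 4
Sum = 10 + 1 + 4 = 15
Mean = 15 / 3 = 5.00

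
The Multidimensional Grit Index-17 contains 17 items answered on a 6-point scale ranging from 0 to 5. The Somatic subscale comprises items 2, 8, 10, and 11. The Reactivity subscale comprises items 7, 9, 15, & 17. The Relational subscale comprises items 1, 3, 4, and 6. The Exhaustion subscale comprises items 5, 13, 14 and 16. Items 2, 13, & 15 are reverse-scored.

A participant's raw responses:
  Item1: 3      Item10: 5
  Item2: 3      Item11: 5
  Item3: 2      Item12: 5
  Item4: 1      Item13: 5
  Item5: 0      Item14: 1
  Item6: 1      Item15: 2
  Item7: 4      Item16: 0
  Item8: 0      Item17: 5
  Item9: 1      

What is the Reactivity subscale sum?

Reactivity items: 7, 9, 15, 17.
Of these, item 15 is reverse-scored; reverse-coded value = 5 − response.
  item 7: 4
  item 9: 1
  item 15: 5 − 2 = 3
  item 17: 5
Sum = 4 + 1 + 3 + 5 = 13

13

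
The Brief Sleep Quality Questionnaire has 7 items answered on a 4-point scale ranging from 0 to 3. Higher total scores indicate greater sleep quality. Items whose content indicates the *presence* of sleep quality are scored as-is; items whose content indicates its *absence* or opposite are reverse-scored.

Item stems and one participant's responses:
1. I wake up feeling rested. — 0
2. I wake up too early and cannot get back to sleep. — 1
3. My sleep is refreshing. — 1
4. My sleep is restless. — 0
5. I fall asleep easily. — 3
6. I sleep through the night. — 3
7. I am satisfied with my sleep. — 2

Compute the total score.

Items 2, 4 describe the absence/opposite of sleep quality → reverse-score.
on a 0–3 scale, reversed = 3 − raw.
  item 1: 0
  item 2: 3 − 1 = 2
  item 3: 1
  item 4: 3 − 0 = 3
  item 5: 3
  item 6: 3
  item 7: 2
Total = 0 + 2 + 1 + 3 + 3 + 3 + 2 = 14

14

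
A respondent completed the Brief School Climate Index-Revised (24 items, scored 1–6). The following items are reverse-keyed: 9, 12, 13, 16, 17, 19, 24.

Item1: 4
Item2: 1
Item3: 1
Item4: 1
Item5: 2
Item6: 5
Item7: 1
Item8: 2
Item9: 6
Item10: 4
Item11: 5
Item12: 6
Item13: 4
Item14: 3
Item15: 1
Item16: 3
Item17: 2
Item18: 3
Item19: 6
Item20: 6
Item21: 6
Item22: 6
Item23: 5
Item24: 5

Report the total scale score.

73

Reverse-keyed items use 7 − raw:
  item 9: 7 − 6 = 1
  item 12: 7 − 6 = 1
  item 13: 7 − 4 = 3
  item 16: 7 − 3 = 4
  item 17: 7 − 2 = 5
  item 19: 7 − 6 = 1
  item 24: 7 − 5 = 2
Scored responses: 4, 1, 1, 1, 2, 5, 1, 2, 1, 4, 5, 1, 3, 3, 1, 4, 5, 3, 1, 6, 6, 6, 5, 2
Total = 4 + 1 + 1 + 1 + 2 + 5 + 1 + 2 + 1 + 4 + 5 + 1 + 3 + 3 + 1 + 4 + 5 + 3 + 1 + 6 + 6 + 6 + 5 + 2 = 73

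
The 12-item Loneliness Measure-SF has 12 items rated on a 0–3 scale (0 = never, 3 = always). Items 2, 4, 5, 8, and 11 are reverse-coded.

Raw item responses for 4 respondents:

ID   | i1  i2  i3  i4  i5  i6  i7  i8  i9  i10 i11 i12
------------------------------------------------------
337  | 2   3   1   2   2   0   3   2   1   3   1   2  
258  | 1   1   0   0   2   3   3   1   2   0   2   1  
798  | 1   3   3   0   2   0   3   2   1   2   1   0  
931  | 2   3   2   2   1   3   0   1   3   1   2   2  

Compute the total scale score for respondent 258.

Respondent 258 raw: 1, 1, 0, 0, 2, 3, 3, 1, 2, 0, 2, 1.
Reverse-coded (on a 0–3 scale, reversed = 3 − raw):
  item 1: 1
  item 2: 3 − 1 = 2
  item 3: 0
  item 4: 3 − 0 = 3
  item 5: 3 − 2 = 1
  item 6: 3
  item 7: 3
  item 8: 3 − 1 = 2
  item 9: 2
  item 10: 0
  item 11: 3 − 2 = 1
  item 12: 1
Sum = 1 + 2 + 0 + 3 + 1 + 3 + 3 + 2 + 2 + 0 + 1 + 1 = 19

19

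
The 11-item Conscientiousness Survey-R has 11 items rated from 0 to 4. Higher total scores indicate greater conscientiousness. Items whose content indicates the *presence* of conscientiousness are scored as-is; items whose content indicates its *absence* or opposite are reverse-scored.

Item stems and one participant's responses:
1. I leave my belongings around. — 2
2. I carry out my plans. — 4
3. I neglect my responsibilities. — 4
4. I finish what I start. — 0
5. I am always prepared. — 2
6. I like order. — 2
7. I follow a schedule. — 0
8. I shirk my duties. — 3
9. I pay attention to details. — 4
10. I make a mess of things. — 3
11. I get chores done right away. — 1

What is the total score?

Items 1, 3, 8, 10 describe the absence/opposite of conscientiousness → reverse-score.
on a 0–4 scale, reversed = 4 − raw.
  item 1: 4 − 2 = 2
  item 2: 4
  item 3: 4 − 4 = 0
  item 4: 0
  item 5: 2
  item 6: 2
  item 7: 0
  item 8: 4 − 3 = 1
  item 9: 4
  item 10: 4 − 3 = 1
  item 11: 1
Total = 2 + 4 + 0 + 0 + 2 + 2 + 0 + 1 + 4 + 1 + 1 = 17

17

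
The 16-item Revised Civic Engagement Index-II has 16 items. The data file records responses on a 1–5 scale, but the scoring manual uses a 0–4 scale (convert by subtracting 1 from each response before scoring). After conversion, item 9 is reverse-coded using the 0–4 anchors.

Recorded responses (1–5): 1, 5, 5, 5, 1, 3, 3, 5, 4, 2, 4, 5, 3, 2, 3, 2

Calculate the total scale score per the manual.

35

Convert to 0–4: 0, 4, 4, 4, 0, 2, 2, 4, 3, 1, 3, 4, 2, 1, 2, 1
Reverse-coded (reverse-coded value = 4 − response):
  item 9: 4 − 3 = 1
Scored: 0, 4, 4, 4, 0, 2, 2, 4, 1, 1, 3, 4, 2, 1, 2, 1
Total = 35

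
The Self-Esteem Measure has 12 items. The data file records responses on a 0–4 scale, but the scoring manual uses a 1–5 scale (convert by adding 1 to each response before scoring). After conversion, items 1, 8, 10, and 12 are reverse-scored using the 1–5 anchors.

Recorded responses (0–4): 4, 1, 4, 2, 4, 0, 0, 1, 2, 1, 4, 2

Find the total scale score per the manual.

37

Convert to 1–5: 5, 2, 5, 3, 5, 1, 1, 2, 3, 2, 5, 3
Reverse-coded (reverse-coded value = 6 − response):
  item 1: 6 − 5 = 1
  item 8: 6 − 2 = 4
  item 10: 6 − 2 = 4
  item 12: 6 − 3 = 3
Scored: 1, 2, 5, 3, 5, 1, 1, 4, 3, 4, 5, 3
Total = 37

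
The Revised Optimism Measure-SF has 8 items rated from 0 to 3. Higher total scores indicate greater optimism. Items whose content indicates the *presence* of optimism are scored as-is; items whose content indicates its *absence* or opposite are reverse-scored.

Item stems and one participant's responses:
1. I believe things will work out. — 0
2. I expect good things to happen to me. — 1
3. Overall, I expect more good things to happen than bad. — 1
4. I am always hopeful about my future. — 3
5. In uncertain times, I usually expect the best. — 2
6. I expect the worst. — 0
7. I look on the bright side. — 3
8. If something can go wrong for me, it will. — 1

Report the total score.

15

Items 6, 8 describe the absence/opposite of optimism → reverse-score.
reverse-coded value = 3 − response.
  item 1: 0
  item 2: 1
  item 3: 1
  item 4: 3
  item 5: 2
  item 6: 3 − 0 = 3
  item 7: 3
  item 8: 3 − 1 = 2
Total = 0 + 1 + 1 + 3 + 2 + 3 + 3 + 2 = 15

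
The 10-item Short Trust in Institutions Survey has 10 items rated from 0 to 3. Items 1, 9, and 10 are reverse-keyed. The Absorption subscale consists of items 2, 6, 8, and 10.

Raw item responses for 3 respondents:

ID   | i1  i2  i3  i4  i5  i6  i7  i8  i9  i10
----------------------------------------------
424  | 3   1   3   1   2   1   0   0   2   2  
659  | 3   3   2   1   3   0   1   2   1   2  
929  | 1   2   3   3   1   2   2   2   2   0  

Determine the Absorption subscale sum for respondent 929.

9

Respondent 929 raw: 1, 2, 3, 3, 1, 2, 2, 2, 2, 0.
Absorption items: 2, 6, 8, 10.
Reverse-coded (reversed = (0+3) − raw = 3 − raw):
  item 2: 2
  item 6: 2
  item 8: 2
  item 10: 3 − 0 = 3
Sum = 2 + 2 + 2 + 3 = 9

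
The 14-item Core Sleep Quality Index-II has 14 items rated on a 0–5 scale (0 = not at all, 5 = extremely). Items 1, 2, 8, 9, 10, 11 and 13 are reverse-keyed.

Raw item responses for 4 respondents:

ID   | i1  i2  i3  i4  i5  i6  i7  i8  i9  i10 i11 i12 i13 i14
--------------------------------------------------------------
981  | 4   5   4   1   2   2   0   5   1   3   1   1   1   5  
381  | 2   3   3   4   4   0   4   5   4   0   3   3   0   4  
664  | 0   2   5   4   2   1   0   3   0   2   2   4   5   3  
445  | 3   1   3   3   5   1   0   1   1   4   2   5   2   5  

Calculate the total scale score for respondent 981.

Respondent 981 raw: 4, 5, 4, 1, 2, 2, 0, 5, 1, 3, 1, 1, 1, 5.
Reverse-coded (reversed = (0+5) − raw = 5 − raw):
  item 1: 5 − 4 = 1
  item 2: 5 − 5 = 0
  item 3: 4
  item 4: 1
  item 5: 2
  item 6: 2
  item 7: 0
  item 8: 5 − 5 = 0
  item 9: 5 − 1 = 4
  item 10: 5 − 3 = 2
  item 11: 5 − 1 = 4
  item 12: 1
  item 13: 5 − 1 = 4
  item 14: 5
Sum = 1 + 0 + 4 + 1 + 2 + 2 + 0 + 0 + 4 + 2 + 4 + 1 + 4 + 5 = 30

30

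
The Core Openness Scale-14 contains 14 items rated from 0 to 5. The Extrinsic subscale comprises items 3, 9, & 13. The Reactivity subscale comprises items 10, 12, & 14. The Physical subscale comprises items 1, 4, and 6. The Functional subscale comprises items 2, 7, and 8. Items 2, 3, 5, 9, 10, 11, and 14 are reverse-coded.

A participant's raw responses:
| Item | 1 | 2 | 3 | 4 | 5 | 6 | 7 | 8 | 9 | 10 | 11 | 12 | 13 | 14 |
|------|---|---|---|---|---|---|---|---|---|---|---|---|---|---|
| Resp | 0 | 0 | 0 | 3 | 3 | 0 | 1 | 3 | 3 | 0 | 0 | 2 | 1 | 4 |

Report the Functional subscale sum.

9

Functional items: 2, 7, 8.
Of these, item 2 is reverse-coded; on a 0–5 scale, reversed = 5 − raw.
  item 2: 5 − 0 = 5
  item 7: 1
  item 8: 3
Sum = 5 + 1 + 3 = 9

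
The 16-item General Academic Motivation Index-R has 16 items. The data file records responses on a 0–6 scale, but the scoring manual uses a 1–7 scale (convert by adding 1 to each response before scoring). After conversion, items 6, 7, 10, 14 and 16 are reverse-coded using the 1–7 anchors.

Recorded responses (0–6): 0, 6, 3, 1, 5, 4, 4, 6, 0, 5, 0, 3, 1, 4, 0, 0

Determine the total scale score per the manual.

Convert to 1–7: 1, 7, 4, 2, 6, 5, 5, 7, 1, 6, 1, 4, 2, 5, 1, 1
Reverse-coded (on a 1–7 scale, reversed = 8 − raw):
  item 6: 8 − 5 = 3
  item 7: 8 − 5 = 3
  item 10: 8 − 6 = 2
  item 14: 8 − 5 = 3
  item 16: 8 − 1 = 7
Scored: 1, 7, 4, 2, 6, 3, 3, 7, 1, 2, 1, 4, 2, 3, 1, 7
Total = 54

54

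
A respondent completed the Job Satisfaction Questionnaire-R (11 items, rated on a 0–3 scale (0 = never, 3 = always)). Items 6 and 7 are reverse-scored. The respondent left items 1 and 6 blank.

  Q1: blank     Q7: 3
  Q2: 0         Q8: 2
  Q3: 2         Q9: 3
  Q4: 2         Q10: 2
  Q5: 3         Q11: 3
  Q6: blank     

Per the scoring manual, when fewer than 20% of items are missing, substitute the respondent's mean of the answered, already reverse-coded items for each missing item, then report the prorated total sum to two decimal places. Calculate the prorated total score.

20.78

Reverse-coded (reverse-coded value = 3 − response):
  item 7: 3 − 3 = 0
Completed scored items (9 of 11): 0, 2, 2, 3, 0, 2, 3, 2, 3; sum = 17.
Person mean = 17 / 9 ≈ 1.8889
Prorated total = (17 / 9) × 11 = 20.78 (to 2 dp)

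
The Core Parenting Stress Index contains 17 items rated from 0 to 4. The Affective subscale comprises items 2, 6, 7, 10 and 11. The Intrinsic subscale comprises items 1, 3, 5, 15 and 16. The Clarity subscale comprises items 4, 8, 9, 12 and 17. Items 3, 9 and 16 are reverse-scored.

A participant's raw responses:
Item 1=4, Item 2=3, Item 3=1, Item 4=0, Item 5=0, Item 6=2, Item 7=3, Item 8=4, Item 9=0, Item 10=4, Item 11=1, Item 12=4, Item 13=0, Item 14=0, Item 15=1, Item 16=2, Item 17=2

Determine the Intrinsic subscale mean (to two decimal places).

2.00

Intrinsic items: 1, 3, 5, 15, 16.
Of these, items 3 & 16 are reverse-scored; reverse-coded value = 4 − response.
  item 1: 4
  item 3: 4 − 1 = 3
  item 5: 0
  item 15: 1
  item 16: 4 − 2 = 2
Sum = 4 + 3 + 0 + 1 + 2 = 10
Mean = 10 / 5 = 2.00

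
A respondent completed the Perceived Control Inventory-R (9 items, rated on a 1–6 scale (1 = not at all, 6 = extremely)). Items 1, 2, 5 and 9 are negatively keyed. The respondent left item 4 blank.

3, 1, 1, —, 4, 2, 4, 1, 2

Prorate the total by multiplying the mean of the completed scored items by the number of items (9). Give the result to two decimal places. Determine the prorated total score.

Reverse-coded (reverse-coded value = 7 − response):
  item 1: 7 − 3 = 4
  item 2: 7 − 1 = 6
  item 5: 7 − 4 = 3
  item 9: 7 − 2 = 5
Completed scored items (8 of 9): 4, 6, 1, 3, 2, 4, 1, 5; sum = 26.
Person mean = 26 / 8 ≈ 3.2500
Prorated total = (26 / 8) × 9 = 29.25 (to 2 dp)

29.25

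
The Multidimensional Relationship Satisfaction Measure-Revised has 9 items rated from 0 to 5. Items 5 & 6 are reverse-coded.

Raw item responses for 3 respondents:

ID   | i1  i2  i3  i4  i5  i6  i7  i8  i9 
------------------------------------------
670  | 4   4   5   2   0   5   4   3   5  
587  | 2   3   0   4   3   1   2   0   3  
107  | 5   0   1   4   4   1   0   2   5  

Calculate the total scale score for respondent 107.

Respondent 107 raw: 5, 0, 1, 4, 4, 1, 0, 2, 5.
Reverse-coded (reversed = (0+5) − raw = 5 − raw):
  item 1: 5
  item 2: 0
  item 3: 1
  item 4: 4
  item 5: 5 − 4 = 1
  item 6: 5 − 1 = 4
  item 7: 0
  item 8: 2
  item 9: 5
Sum = 5 + 0 + 1 + 4 + 1 + 4 + 0 + 2 + 5 = 22

22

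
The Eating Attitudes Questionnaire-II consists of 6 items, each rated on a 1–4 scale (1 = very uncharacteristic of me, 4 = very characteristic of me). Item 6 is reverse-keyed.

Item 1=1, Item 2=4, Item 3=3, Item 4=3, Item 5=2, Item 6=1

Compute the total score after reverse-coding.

Apply reverse scoring (reversed = (1+4) − raw = 5 − raw):
  item 6: 5 − 1 = 4
After reverse-coding: 1, 4, 3, 3, 2, 4
Total = 1 + 4 + 3 + 3 + 2 + 4 = 17

17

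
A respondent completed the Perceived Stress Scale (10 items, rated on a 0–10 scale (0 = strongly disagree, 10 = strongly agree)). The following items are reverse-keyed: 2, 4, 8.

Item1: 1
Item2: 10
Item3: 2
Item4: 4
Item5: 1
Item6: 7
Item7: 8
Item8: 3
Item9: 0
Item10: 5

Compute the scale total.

37

Reversing items 2, 4 and 8 with 10 − raw:
Total = 1 + (10−10) + 2 + (10−4) + 1 + 7 + 8 + (10−3) + 0 + 5
      = 1 + 0 + 2 + 6 + 1 + 7 + 8 + 7 + 0 + 5 = 37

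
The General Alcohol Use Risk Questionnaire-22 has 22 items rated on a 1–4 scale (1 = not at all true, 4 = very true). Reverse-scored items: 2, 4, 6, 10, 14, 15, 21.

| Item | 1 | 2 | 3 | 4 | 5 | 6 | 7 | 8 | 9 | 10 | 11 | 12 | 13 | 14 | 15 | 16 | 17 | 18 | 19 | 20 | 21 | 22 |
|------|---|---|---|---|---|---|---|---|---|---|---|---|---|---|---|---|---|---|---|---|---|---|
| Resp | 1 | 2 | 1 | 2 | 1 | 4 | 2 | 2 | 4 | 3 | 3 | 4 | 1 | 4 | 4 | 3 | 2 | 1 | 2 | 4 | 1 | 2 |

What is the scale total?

48

Reverse-scored items use 5 − raw:
  item 2: 5 − 2 = 3
  item 4: 5 − 2 = 3
  item 6: 5 − 4 = 1
  item 10: 5 − 3 = 2
  item 14: 5 − 4 = 1
  item 15: 5 − 4 = 1
  item 21: 5 − 1 = 4
After reverse-coding: 1, 3, 1, 3, 1, 1, 2, 2, 4, 2, 3, 4, 1, 1, 1, 3, 2, 1, 2, 4, 4, 2
Total = 1 + 3 + 1 + 3 + 1 + 1 + 2 + 2 + 4 + 2 + 3 + 4 + 1 + 1 + 1 + 3 + 2 + 1 + 2 + 4 + 4 + 2 = 48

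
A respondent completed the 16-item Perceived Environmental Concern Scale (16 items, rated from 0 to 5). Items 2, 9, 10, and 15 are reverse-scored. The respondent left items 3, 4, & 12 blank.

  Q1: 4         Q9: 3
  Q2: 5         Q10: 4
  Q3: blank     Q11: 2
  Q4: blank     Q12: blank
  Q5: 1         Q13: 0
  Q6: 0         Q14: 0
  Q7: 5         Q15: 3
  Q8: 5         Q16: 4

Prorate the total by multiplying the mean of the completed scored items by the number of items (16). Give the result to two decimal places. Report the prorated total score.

Reverse-coded (reversed = (0+5) − raw = 5 − raw):
  item 2: 5 − 5 = 0
  item 9: 5 − 3 = 2
  item 10: 5 − 4 = 1
  item 15: 5 − 3 = 2
Completed scored items (13 of 16): 4, 0, 1, 0, 5, 5, 2, 1, 2, 0, 0, 2, 4; sum = 26.
Person mean = 26 / 13 ≈ 2.0000
Prorated total = (26 / 13) × 16 = 32.00 (to 2 dp)

32.00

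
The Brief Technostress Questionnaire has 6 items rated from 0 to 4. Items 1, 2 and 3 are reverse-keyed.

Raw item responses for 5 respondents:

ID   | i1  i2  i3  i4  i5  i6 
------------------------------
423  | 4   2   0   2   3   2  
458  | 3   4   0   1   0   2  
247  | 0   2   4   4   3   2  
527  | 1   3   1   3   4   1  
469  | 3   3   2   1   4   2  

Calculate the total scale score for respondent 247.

Respondent 247 raw: 0, 2, 4, 4, 3, 2.
Reverse-coded (reversed = (0+4) − raw = 4 − raw):
  item 1: 4 − 0 = 4
  item 2: 4 − 2 = 2
  item 3: 4 − 4 = 0
  item 4: 4
  item 5: 3
  item 6: 2
Sum = 4 + 2 + 0 + 4 + 3 + 2 = 15

15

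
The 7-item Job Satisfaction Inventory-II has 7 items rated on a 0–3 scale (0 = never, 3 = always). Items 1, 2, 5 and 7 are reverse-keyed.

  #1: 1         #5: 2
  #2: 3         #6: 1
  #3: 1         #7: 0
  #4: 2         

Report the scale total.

10

Apply reverse scoring (reversed = (0+3) − raw = 3 − raw):
  item 1: 3 − 1 = 2
  item 2: 3 − 3 = 0
  item 5: 3 − 2 = 1
  item 7: 3 − 0 = 3
Scored responses: 2, 0, 1, 2, 1, 1, 3
Total = 2 + 0 + 1 + 2 + 1 + 1 + 3 = 10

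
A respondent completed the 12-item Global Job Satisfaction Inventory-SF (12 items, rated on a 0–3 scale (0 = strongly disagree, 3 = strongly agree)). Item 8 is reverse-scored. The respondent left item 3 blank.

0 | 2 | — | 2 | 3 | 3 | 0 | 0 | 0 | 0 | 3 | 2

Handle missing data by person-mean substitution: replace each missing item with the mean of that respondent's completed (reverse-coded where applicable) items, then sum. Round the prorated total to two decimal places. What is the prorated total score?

Reverse-coded (reverse-coded value = 3 − response):
  item 8: 3 − 0 = 3
Completed scored items (11 of 12): 0, 2, 2, 3, 3, 0, 3, 0, 0, 3, 2; sum = 18.
Person mean = 18 / 11 ≈ 1.6364
Prorated total = (18 / 11) × 12 = 19.64 (to 2 dp)

19.64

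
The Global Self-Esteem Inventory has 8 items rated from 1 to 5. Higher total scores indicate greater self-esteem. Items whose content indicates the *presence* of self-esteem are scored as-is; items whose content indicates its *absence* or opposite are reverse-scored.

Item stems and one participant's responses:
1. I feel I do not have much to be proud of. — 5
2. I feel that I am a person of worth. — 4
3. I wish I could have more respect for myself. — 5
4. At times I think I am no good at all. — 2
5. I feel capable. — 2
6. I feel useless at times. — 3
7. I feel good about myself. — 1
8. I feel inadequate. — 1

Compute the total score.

21

Items 1, 3, 4, 6, 8 describe the absence/opposite of self-esteem → reverse-score.
reverse-coded value = 6 − response.
  item 1: 6 − 5 = 1
  item 2: 4
  item 3: 6 − 5 = 1
  item 4: 6 − 2 = 4
  item 5: 2
  item 6: 6 − 3 = 3
  item 7: 1
  item 8: 6 − 1 = 5
Total = 1 + 4 + 1 + 4 + 2 + 3 + 1 + 5 = 21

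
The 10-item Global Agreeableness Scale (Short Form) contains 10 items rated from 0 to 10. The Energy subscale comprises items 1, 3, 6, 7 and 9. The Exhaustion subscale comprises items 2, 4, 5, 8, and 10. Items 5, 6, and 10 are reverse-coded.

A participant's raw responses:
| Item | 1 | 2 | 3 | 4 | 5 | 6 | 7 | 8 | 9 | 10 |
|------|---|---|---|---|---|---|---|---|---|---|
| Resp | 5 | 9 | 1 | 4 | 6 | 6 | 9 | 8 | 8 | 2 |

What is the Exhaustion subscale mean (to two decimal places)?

Exhaustion items: 2, 4, 5, 8, 10.
Of these, items 5 and 10 are reverse-coded; reversed = (0+10) − raw = 10 − raw.
  item 2: 9
  item 4: 4
  item 5: 10 − 6 = 4
  item 8: 8
  item 10: 10 − 2 = 8
Sum = 9 + 4 + 4 + 8 + 8 = 33
Mean = 33 / 5 = 6.60

6.60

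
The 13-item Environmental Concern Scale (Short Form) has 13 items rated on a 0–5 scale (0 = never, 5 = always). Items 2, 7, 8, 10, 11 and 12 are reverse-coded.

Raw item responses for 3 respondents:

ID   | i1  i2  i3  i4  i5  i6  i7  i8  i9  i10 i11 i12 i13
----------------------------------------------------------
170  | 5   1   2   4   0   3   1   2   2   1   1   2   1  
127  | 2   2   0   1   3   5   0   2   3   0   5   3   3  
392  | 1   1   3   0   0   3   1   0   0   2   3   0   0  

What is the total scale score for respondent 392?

Respondent 392 raw: 1, 1, 3, 0, 0, 3, 1, 0, 0, 2, 3, 0, 0.
Reverse-coded (reverse-coded value = 5 − response):
  item 1: 1
  item 2: 5 − 1 = 4
  item 3: 3
  item 4: 0
  item 5: 0
  item 6: 3
  item 7: 5 − 1 = 4
  item 8: 5 − 0 = 5
  item 9: 0
  item 10: 5 − 2 = 3
  item 11: 5 − 3 = 2
  item 12: 5 − 0 = 5
  item 13: 0
Sum = 1 + 4 + 3 + 0 + 0 + 3 + 4 + 5 + 0 + 3 + 2 + 5 + 0 = 30

30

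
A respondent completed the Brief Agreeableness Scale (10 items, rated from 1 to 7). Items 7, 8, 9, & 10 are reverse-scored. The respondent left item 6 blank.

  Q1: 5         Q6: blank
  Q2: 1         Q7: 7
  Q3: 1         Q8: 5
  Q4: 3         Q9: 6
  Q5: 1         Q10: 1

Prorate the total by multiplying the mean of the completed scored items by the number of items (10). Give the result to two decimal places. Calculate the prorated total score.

26.67

Reverse-coded (reversed = (1+7) − raw = 8 − raw):
  item 7: 8 − 7 = 1
  item 8: 8 − 5 = 3
  item 9: 8 − 6 = 2
  item 10: 8 − 1 = 7
Completed scored items (9 of 10): 5, 1, 1, 3, 1, 1, 3, 2, 7; sum = 24.
Person mean = 24 / 9 ≈ 2.6667
Prorated total = (24 / 9) × 10 = 26.67 (to 2 dp)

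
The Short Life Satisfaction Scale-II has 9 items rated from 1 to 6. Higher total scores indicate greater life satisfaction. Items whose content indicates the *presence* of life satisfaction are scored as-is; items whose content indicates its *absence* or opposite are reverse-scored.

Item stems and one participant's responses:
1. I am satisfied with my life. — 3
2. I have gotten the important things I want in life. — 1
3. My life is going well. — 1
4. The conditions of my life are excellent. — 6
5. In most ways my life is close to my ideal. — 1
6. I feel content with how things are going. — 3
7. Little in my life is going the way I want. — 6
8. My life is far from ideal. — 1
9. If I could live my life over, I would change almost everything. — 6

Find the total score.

23

Items 7, 8, 9 describe the absence/opposite of life satisfaction → reverse-score.
on a 1–6 scale, reversed = 7 − raw.
  item 1: 3
  item 2: 1
  item 3: 1
  item 4: 6
  item 5: 1
  item 6: 3
  item 7: 7 − 6 = 1
  item 8: 7 − 1 = 6
  item 9: 7 − 6 = 1
Total = 3 + 1 + 1 + 6 + 1 + 3 + 1 + 6 + 1 = 23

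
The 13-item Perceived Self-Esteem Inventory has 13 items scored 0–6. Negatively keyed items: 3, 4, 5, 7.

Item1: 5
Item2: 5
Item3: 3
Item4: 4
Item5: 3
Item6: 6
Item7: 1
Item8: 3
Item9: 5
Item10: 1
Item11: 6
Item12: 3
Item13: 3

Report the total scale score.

Negatively keyed items use 6 − raw:
  item 3: 6 − 3 = 3
  item 4: 6 − 4 = 2
  item 5: 6 − 3 = 3
  item 7: 6 − 1 = 5
Scored responses: 5, 5, 3, 2, 3, 6, 5, 3, 5, 1, 6, 3, 3
Total = 5 + 5 + 3 + 2 + 3 + 6 + 5 + 3 + 5 + 1 + 6 + 3 + 3 = 50

50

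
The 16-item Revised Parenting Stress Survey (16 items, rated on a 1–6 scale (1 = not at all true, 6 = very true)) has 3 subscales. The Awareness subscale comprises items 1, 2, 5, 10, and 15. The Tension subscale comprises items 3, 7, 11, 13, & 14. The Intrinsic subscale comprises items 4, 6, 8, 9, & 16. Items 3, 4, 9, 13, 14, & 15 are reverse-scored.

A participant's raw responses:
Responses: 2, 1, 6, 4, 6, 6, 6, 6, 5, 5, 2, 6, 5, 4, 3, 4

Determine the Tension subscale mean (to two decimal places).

Tension items: 3, 7, 11, 13, 14.
Of these, items 3, 13 and 14 are reverse-scored; on a 1–6 scale, reversed = 7 − raw.
  item 3: 7 − 6 = 1
  item 7: 6
  item 11: 2
  item 13: 7 − 5 = 2
  item 14: 7 − 4 = 3
Sum = 1 + 6 + 2 + 2 + 3 = 14
Mean = 14 / 5 = 2.80

2.80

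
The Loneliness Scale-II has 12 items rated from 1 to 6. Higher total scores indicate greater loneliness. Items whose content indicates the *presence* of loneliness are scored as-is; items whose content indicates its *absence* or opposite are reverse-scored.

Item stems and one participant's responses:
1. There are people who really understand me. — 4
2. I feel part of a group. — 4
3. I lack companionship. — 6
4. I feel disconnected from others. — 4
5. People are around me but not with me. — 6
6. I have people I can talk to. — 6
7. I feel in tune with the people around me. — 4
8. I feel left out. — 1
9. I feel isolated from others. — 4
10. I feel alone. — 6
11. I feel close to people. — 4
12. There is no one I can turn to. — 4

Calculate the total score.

44

Items 1, 2, 6, 7, 11 describe the absence/opposite of loneliness → reverse-score.
reverse-coded value = 7 − response.
  item 1: 7 − 4 = 3
  item 2: 7 − 4 = 3
  item 3: 6
  item 4: 4
  item 5: 6
  item 6: 7 − 6 = 1
  item 7: 7 − 4 = 3
  item 8: 1
  item 9: 4
  item 10: 6
  item 11: 7 − 4 = 3
  item 12: 4
Total = 3 + 3 + 6 + 4 + 6 + 1 + 3 + 1 + 4 + 6 + 3 + 4 = 44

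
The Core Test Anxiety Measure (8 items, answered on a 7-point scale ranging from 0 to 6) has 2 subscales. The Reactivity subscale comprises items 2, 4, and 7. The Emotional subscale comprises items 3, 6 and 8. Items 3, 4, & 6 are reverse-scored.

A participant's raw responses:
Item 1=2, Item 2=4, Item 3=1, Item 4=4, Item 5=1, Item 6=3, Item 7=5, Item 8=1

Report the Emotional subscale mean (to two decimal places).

3.00

Emotional items: 3, 6, 8.
Of these, items 3 and 6 are reverse-scored; reversed = (0+6) − raw = 6 − raw.
  item 3: 6 − 1 = 5
  item 6: 6 − 3 = 3
  item 8: 1
Sum = 5 + 3 + 1 = 9
Mean = 9 / 3 = 3.00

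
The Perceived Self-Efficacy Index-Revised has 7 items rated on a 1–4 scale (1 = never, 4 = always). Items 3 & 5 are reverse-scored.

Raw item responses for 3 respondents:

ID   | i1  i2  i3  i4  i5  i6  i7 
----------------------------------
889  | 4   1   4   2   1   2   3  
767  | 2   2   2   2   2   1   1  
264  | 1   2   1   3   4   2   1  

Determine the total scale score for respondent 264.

14

Respondent 264 raw: 1, 2, 1, 3, 4, 2, 1.
Reverse-coded (on a 1–4 scale, reversed = 5 − raw):
  item 1: 1
  item 2: 2
  item 3: 5 − 1 = 4
  item 4: 3
  item 5: 5 − 4 = 1
  item 6: 2
  item 7: 1
Sum = 1 + 2 + 4 + 3 + 1 + 2 + 1 = 14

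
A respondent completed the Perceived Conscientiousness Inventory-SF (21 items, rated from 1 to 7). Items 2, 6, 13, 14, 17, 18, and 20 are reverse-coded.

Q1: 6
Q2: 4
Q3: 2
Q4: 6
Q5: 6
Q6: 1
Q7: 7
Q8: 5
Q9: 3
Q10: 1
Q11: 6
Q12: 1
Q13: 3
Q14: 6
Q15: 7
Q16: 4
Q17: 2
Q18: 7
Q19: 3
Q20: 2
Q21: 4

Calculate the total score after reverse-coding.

92

Reversing items 2, 6, 13, 14, 17, 18, & 20 with 8 − raw:
Total = 6 + (8−4) + 2 + 6 + 6 + (8−1) + 7 + 5 + 3 + 1 + 6 + 1 + (8−3) + (8−6) + 7 + 4 + (8−2) + (8−7) + 3 + (8−2) + 4
      = 6 + 4 + 2 + 6 + 6 + 7 + 7 + 5 + 3 + 1 + 6 + 1 + 5 + 2 + 7 + 4 + 6 + 1 + 3 + 6 + 4 = 92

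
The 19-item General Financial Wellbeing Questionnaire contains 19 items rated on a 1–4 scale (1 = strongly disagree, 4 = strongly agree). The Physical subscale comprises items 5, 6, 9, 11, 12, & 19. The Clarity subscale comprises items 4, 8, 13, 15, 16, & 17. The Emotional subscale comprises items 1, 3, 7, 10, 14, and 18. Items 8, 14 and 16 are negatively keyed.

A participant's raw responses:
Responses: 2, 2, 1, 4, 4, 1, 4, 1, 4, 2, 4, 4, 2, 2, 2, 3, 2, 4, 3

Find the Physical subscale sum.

Physical items: 5, 6, 9, 11, 12, 19.
  item 5: 4
  item 6: 1
  item 9: 4
  item 11: 4
  item 12: 4
  item 19: 3
Sum = 4 + 1 + 4 + 4 + 4 + 3 = 20

20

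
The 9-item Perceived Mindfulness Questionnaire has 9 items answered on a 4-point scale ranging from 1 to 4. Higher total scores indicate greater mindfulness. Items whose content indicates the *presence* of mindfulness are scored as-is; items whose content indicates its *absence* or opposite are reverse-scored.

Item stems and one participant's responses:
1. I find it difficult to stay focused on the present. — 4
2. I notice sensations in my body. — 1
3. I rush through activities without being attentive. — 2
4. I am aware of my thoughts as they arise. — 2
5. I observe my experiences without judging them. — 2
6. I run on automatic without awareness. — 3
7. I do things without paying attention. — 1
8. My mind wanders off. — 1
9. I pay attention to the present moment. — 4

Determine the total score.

23

Items 1, 3, 6, 7, 8 describe the absence/opposite of mindfulness → reverse-score.
reversed = (1+4) − raw = 5 − raw.
  item 1: 5 − 4 = 1
  item 2: 1
  item 3: 5 − 2 = 3
  item 4: 2
  item 5: 2
  item 6: 5 − 3 = 2
  item 7: 5 − 1 = 4
  item 8: 5 − 1 = 4
  item 9: 4
Total = 1 + 1 + 3 + 2 + 2 + 2 + 4 + 4 + 4 = 23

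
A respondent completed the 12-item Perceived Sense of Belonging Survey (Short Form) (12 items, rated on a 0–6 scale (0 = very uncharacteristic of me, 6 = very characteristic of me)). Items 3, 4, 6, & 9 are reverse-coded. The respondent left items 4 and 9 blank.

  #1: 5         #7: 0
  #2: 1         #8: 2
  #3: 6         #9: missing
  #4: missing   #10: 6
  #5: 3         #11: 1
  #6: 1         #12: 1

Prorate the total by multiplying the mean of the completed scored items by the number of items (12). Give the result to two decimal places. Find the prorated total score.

28.80

Reverse-coded (reverse-coded value = 6 − response):
  item 3: 6 − 6 = 0
  item 6: 6 − 1 = 5
Completed scored items (10 of 12): 5, 1, 0, 3, 5, 0, 2, 6, 1, 1; sum = 24.
Person mean = 24 / 10 ≈ 2.4000
Prorated total = (24 / 10) × 12 = 28.80 (to 2 dp)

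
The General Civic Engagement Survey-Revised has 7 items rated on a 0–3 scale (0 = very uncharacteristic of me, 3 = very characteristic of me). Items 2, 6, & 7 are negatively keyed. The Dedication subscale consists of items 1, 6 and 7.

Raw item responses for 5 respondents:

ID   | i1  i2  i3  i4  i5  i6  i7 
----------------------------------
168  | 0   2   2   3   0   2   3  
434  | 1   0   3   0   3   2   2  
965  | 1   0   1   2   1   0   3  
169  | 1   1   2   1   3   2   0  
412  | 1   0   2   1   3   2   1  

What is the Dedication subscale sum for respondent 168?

1

Respondent 168 raw: 0, 2, 2, 3, 0, 2, 3.
Dedication items: 1, 6, 7.
Reverse-coded (reversed = (0+3) − raw = 3 − raw):
  item 1: 0
  item 6: 3 − 2 = 1
  item 7: 3 − 3 = 0
Sum = 0 + 1 + 0 = 1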